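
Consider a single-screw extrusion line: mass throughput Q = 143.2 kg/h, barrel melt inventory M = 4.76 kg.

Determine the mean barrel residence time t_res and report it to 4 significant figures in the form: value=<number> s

Q_s = Q / 3600 = 143.2 / 3600 = 0.0397778 kg/s
t_res = M / Q_s = 4.76 ÷ 0.0397778 = 119.665 s

value=119.7 s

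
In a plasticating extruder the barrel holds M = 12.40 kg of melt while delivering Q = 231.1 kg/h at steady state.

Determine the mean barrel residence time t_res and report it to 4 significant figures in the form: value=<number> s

Q_s = Q / 3600 = 231.1 / 3600 = 0.0641944 kg/s
t_res = M / Q_s = 12.40 / 0.0641944 = 193.163 s

value=193.2 s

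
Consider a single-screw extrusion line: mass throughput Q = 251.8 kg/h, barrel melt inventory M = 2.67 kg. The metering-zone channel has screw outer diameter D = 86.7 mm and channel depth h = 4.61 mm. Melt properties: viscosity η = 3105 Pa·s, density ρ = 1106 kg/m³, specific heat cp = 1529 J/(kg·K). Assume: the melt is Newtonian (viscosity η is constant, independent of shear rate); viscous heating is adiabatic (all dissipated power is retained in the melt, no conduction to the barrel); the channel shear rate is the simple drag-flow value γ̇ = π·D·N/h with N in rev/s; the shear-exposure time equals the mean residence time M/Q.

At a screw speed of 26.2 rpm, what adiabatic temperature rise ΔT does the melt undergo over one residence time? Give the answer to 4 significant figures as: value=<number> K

value=46.65 K

Convert throughput: Q = 251.8 kg/h = 251.8/3600 = 0.0699444 kg/s
t_res = M / Q_s = 2.67 / 0.0699444 = 38.1732 s
D = 86.7 mm = 0.0867 m;  h = 4.61 mm = 0.00461 m;  N = 26.2 rpm / 60 = 0.436667 rev/s
Shear rate: γ̇ = πDN/h = π·0.0867·0.436667/0.00461 = 25.7999 s⁻¹
ΔT = η·γ̇²·t_res/(ρ·cp) = [3105 × 25.7999² × 38.1732] / [1106 × 1529] = 46.6545 K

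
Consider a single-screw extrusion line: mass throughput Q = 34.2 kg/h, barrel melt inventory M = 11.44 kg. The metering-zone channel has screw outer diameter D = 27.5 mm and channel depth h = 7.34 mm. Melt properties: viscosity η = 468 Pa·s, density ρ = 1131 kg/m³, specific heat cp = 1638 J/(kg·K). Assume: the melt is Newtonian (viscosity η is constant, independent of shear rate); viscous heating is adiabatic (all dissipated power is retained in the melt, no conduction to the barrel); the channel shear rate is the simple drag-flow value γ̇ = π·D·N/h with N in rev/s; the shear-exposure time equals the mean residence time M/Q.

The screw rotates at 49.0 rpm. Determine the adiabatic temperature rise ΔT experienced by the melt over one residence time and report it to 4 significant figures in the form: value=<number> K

value=28.11 K

Q_s = Q / 3600 = 34.2 / 3600 = 0.0095 kg/s
t_res = M / Q_s = 11.44 / 0.0095 = 1204.21 s
Convert to SI: D = 0.0275 m, h = 0.00734 m, N = 49.0/60 = 0.816667 rev/s
Shear rate: γ̇ = πDN/h = π·0.0275·0.816667/0.00734 = 9.61239 s⁻¹
ΔT = η·γ̇²·t_res / (ρ·cp) = 468 · (9.61239)² · 1204.21 / (1131 · 1638) = 28.1083 K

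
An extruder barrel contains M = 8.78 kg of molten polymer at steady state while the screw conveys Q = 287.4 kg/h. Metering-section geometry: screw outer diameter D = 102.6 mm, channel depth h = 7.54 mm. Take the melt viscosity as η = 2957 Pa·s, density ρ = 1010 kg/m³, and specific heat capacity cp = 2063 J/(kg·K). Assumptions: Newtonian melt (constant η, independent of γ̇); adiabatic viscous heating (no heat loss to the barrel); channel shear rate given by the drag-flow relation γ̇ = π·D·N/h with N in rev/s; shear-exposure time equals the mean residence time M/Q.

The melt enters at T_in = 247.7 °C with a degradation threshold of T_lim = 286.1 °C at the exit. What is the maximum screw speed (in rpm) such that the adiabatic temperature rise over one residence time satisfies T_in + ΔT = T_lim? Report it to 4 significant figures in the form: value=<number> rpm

value=22.02 rpm

Q_s = Q / 3600 = 287.4 / 3600 = 0.0798333 kg/s
Mean residence time: t_res = M/Q_s = 8.78 kg / 0.0798333 kg/s = 109.979 s
Convert to metres: D = 0.1026 m, h = 0.00754 m
Allowable rise: ΔT_a = T_lim − T_in = 286.1 − 247.7 = 38.4 K
γ̇_max² = ΔT_a·ρ·cp/(η·t_res) = 38.4·1010·2063/(2957·109.979) = 246.031 s⁻²
γ̇_max = sqrt(246.031) = 15.6854 s⁻¹
N_max = γ̇_max·h / (π·D) = 15.6854 · 0.00754 / (π · 0.1026) = 0.366918 rev/s = 22.0151 rpm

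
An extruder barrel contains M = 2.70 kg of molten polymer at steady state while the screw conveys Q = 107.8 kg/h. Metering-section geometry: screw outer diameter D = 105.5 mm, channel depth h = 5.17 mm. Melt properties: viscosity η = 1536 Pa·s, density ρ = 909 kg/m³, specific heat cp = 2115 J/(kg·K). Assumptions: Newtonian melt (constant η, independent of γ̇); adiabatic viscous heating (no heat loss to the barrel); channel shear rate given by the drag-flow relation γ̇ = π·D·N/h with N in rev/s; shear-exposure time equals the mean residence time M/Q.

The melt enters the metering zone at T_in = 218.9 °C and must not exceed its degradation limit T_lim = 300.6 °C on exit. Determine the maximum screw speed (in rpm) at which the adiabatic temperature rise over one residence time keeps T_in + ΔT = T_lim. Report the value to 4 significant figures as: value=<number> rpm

Throughput in SI: Q_s = 107.8 kg/h ÷ 3600 s/h = 0.0299444 kg/s
Mean residence time: t_res = M/Q_s = 2.70 kg / 0.0299444 kg/s = 90.167 s
D = 105.5 mm = 0.1055 m;  h = 5.17 mm = 0.00517 m
Allowable rise: ΔT_a = T_lim − T_in = 300.6 − 218.9 = 81.7 K
γ̇_max² = ΔT_a·ρ·cp/(η·t_res) = 81.7·909·2115/(1536·90.167) = 1134.12 s⁻²
Take the square root: γ̇_max = √(1134.12) = 33.6766 s⁻¹
N_max = γ̇_max·h / (π·D) = 33.6766 · 0.00517 / (π · 0.1055) = 0.525312 rev/s = 31.5187 rpm

value=31.52 rpm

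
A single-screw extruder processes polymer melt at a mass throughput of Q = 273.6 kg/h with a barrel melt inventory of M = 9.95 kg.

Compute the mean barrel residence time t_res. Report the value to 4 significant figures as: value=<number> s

Q_s = Q / 3600 = 273.6 / 3600 = 0.076 kg/s
t_res = M / Q_s = 9.95 / 0.076 = 130.921 s

value=130.9 s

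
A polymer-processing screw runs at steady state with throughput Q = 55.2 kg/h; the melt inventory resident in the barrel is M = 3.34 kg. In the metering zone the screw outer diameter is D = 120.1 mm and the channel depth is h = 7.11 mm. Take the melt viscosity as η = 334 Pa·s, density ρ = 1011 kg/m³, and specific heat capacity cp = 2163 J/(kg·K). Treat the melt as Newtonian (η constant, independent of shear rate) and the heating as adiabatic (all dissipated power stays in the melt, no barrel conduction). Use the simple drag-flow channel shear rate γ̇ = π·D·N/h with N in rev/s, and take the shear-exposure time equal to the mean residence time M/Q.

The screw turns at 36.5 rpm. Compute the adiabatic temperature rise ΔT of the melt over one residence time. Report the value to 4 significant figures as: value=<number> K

value=34.67 K

Convert throughput: Q = 55.2 kg/h = 55.2/3600 = 0.0153333 kg/s
Mean residence time: t_res = M/Q_s = 3.34 kg / 0.0153333 kg/s = 217.826 s
Geometry in metres: D = 120.1 mm → 0.1201 m, h = 7.11 mm → 0.00711 m; screw speed N = 36.5 rpm = 0.608333 rev/s
γ̇ = π D N / h = (π)(0.1201)(0.608333) / 0.00711 = 32.2823 s⁻¹
ΔT = η·γ̇²·t_res / (ρ·cp) = 334 · (32.2823)² · 217.826 / (1011 · 2163) = 34.672 K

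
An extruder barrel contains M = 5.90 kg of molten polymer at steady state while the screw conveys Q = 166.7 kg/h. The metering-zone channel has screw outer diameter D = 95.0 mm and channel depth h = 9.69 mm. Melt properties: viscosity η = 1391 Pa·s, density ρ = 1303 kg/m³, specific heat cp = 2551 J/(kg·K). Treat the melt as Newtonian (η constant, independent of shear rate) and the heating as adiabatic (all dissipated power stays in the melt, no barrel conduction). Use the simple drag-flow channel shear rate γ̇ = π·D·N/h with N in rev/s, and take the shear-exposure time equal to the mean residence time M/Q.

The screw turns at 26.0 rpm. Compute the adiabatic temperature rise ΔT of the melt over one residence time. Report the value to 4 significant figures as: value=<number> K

Throughput in SI: Q_s = 166.7 kg/h ÷ 3600 s/h = 0.0463056 kg/s
t_res = M / Q_s = 5.90 ÷ 0.0463056 = 127.415 s
Convert to SI: D = 0.095 m, h = 0.00969 m, N = 26.0/60 = 0.433333 rev/s
γ̇ = π·D·N / h = π · 0.095 · 0.433333 / 0.00969 = 13.3466 s⁻¹
ΔT = η·γ̇²·t_res / (ρ·cp) = 1391 · (13.3466)² · 127.415 / (1303 · 2551) = 9.49806 K

value=9.498 K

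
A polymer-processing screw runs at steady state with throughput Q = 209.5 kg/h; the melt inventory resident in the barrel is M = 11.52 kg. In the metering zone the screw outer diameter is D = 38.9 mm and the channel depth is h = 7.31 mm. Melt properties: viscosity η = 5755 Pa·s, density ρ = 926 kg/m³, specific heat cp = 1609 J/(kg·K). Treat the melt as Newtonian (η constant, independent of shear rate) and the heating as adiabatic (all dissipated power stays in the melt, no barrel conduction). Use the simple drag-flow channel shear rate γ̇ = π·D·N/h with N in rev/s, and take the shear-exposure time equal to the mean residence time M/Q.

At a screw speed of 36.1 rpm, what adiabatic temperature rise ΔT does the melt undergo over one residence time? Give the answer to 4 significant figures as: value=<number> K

value=77.36 K

Throughput in SI: Q_s = 209.5 kg/h ÷ 3600 s/h = 0.0581944 kg/s
t_res = M / Q_s = 11.52 ÷ 0.0581944 = 197.957 s
Convert to SI: D = 0.0389 m, h = 0.00731 m, N = 36.1/60 = 0.601667 rev/s
γ̇ = π D N / h = (π)(0.0389)(0.601667) / 0.00731 = 10.0586 s⁻¹
Adiabatic rise: ΔT = η γ̇² t_res / (ρ cp) = 5755·(10.0586)²·197.957 / (926·1609) = 77.3616 K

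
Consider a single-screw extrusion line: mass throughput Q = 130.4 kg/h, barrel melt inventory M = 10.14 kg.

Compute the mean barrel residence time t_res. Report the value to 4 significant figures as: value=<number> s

value=279.9 s

Throughput in SI: Q_s = 130.4 kg/h ÷ 3600 s/h = 0.0362222 kg/s
t_res = M / Q_s = 10.14 ÷ 0.0362222 = 279.939 s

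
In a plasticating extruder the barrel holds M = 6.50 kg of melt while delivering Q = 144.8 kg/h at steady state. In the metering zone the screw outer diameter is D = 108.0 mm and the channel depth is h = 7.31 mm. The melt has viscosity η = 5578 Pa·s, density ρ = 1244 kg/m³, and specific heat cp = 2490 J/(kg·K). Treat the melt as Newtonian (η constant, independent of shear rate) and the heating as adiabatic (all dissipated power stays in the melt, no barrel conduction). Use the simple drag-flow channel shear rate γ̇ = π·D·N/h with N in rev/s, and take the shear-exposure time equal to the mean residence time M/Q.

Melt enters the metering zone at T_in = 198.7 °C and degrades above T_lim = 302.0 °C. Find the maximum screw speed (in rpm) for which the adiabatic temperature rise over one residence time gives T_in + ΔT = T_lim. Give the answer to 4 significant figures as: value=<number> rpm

Throughput in SI: Q_s = 144.8 kg/h ÷ 3600 s/h = 0.0402222 kg/s
t_res = M / Q_s = 6.50 / 0.0402222 = 161.602 s
D = 108.0 mm = 0.108 m;  h = 7.31 mm = 0.00731 m
ΔT_a = T_lim − T_in = 302.0 − 198.7 = 103.3 K
Invert ΔT = ηγ̇²t_res/(ρcp) for γ̇: γ̇_max² = ΔT_a ρ cp / (η t_res) = 103.3·1244·2490 / (5578·161.602) = 354.972 s⁻²
γ̇_max = √354.972 = 18.8407 s⁻¹
Solve γ̇ = πDN/h for N: N_max = γ̇_max·h/(π·D) = 18.8407 × 0.00731 / (π × 0.108) = 0.40592 rev/s = 24.3552 rpm

value=24.36 rpm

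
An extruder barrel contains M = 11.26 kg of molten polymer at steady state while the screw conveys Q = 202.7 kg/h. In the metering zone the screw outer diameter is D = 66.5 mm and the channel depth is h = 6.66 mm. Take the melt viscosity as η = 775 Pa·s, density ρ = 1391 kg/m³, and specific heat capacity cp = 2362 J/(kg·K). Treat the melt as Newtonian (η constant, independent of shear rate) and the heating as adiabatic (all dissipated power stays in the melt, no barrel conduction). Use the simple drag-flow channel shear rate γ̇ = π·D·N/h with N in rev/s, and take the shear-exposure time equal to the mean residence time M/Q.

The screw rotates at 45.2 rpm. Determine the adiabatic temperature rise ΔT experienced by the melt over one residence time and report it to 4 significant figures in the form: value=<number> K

Convert throughput: Q = 202.7 kg/h = 202.7/3600 = 0.0563056 kg/s
Mean residence time: t_res = M/Q_s = 11.26 kg / 0.0563056 kg/s = 199.98 s
Geometry in metres: D = 66.5 mm → 0.0665 m, h = 6.66 mm → 0.00666 m; screw speed N = 45.2 rpm = 0.753333 rev/s
Shear rate: γ̇ = πDN/h = π·0.0665·0.753333/0.00666 = 23.6311 s⁻¹
Adiabatic rise: ΔT = η γ̇² t_res / (ρ cp) = 775·(23.6311)²·199.98 / (1391·2362) = 26.3421 K

value=26.34 K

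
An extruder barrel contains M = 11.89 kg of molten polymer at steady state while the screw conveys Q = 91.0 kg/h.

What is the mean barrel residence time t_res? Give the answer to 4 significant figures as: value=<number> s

Q_s = Q / 3600 = 91.0 / 3600 = 0.0252778 kg/s
t_res = M / Q_s = 11.89 / 0.0252778 = 470.374 s

value=470.4 s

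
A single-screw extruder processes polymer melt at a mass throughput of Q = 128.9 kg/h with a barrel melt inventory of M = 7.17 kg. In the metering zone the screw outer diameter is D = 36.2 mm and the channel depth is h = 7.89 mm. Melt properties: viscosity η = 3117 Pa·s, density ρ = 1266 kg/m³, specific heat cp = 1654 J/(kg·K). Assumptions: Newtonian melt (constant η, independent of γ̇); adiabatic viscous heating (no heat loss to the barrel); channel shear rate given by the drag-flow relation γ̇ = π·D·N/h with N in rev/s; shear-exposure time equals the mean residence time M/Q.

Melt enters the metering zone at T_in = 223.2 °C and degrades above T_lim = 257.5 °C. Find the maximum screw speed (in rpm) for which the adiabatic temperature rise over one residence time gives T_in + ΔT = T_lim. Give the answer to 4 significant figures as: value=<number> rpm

value=44.65 rpm

Q_s = Q / 3600 = 128.9 / 3600 = 0.0358056 kg/s
t_res = M / Q_s = 7.17 / 0.0358056 = 200.248 s
D = 36.2 mm = 0.0362 m;  h = 7.89 mm = 0.00789 m
ΔT_a = T_lim − T_in = 257.5 °C − 223.2 °C = 34.3 K
γ̇_max² = ΔT_a·ρ·cp/(η·t_res) = 34.3·1266·1654/(3117·200.248) = 115.069 s⁻²
γ̇_max = √115.069 = 10.727 s⁻¹
N_max = γ̇_max·h / (π·D) = 10.727 · 0.00789 / (π · 0.0362) = 0.744213 rev/s = 44.6528 rpm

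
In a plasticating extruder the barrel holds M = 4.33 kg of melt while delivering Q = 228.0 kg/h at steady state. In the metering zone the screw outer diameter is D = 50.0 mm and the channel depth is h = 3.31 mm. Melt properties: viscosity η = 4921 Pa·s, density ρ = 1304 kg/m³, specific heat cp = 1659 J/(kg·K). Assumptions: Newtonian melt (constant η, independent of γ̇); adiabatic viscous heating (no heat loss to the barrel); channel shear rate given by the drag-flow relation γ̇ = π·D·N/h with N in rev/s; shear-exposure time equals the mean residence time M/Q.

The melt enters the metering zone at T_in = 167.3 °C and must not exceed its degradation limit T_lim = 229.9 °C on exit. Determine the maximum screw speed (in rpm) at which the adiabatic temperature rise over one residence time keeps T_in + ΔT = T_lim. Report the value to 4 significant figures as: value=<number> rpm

value=25.37 rpm

Throughput in SI: Q_s = 228.0 kg/h ÷ 3600 s/h = 0.0633333 kg/s
Mean residence time: t_res = M/Q_s = 4.33 kg / 0.0633333 kg/s = 68.3684 s
D = 50.0 mm = 0.05 m;  h = 3.31 mm = 0.00331 m
Allowable rise: ΔT_a = T_lim − T_in = 229.9 − 167.3 = 62.6 K
γ̇_max² = ΔT_a·ρ·cp/(η·t_res) = 62.6·1304·1659/(4921·68.3684) = 402.522 s⁻²
γ̇_max = √402.522 = 20.0629 s⁻¹
N_max = γ̇_max·h / (π·D) = 20.0629 · 0.00331 / (π · 0.05) = 0.422769 rev/s = 25.3661 rpm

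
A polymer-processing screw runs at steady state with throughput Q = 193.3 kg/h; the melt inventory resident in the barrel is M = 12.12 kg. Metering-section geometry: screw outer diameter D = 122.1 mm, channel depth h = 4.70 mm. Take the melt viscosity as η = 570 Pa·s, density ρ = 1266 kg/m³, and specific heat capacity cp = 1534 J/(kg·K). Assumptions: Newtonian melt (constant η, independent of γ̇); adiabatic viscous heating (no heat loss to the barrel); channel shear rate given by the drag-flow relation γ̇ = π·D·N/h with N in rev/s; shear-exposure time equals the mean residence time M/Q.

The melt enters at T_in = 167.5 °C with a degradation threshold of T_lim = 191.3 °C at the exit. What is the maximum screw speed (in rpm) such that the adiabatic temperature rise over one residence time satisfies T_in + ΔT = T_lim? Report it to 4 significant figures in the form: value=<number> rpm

Convert throughput: Q = 193.3 kg/h = 193.3/3600 = 0.0536944 kg/s
t_res = M / Q_s = 12.12 / 0.0536944 = 225.722 s
D = 122.1 mm = 0.1221 m;  h = 4.70 mm = 0.0047 m
Allowable rise: ΔT_a = T_lim − T_in = 191.3 − 167.5 = 23.8 K
Invert ΔT = ηγ̇²t_res/(ρcp) for γ̇: γ̇_max² = ΔT_a ρ cp / (η t_res) = 23.8·1266·1534 / (570·225.722) = 359.243 s⁻²
γ̇_max = √359.243 = 18.9537 s⁻¹
Solve γ̇ = πDN/h for N: N_max = γ̇_max·h/(π·D) = 18.9537 × 0.0047 / (π × 0.1221) = 0.232234 rev/s = 13.9341 rpm

value=13.93 rpm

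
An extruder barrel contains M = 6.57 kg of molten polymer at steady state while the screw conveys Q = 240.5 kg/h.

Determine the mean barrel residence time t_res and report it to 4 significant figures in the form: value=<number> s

Throughput in SI: Q_s = 240.5 kg/h ÷ 3600 s/h = 0.0668056 kg/s
Mean residence time: t_res = M/Q_s = 6.57 kg / 0.0668056 kg/s = 98.3451 s

value=98.35 s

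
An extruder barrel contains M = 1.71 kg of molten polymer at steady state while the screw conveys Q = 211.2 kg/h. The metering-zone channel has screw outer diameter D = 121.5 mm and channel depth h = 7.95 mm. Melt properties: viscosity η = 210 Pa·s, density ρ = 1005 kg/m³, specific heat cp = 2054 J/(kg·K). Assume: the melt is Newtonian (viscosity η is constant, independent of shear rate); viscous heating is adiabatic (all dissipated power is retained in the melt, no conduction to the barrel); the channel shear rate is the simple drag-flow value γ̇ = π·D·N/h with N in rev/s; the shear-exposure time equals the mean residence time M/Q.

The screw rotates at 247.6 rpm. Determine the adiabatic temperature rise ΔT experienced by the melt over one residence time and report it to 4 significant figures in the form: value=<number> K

value=116.4 K

Throughput in SI: Q_s = 211.2 kg/h ÷ 3600 s/h = 0.0586667 kg/s
Mean residence time: t_res = M/Q_s = 1.71 kg / 0.0586667 kg/s = 29.1477 s
Convert to SI: D = 0.1215 m, h = 0.00795 m, N = 247.6/60 = 4.12667 rev/s
γ̇ = π·D·N / h = π · 0.1215 · 4.12667 / 0.00795 = 198.134 s⁻¹
ΔT = η·γ̇²·t_res / (ρ·cp) = 210 · (198.134)² · 29.1477 / (1005 · 2054) = 116.406 K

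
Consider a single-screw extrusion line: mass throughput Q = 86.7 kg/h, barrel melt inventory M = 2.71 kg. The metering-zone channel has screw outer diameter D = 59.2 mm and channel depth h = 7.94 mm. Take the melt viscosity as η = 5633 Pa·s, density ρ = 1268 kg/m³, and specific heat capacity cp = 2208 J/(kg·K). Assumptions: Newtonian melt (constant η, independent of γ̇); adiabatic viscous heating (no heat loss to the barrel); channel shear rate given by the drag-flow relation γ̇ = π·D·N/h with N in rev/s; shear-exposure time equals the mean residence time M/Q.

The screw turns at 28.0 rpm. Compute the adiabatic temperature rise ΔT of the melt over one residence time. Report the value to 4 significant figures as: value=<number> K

Q_s = Q / 3600 = 86.7 / 3600 = 0.0240833 kg/s
t_res = M / Q_s = 2.71 ÷ 0.0240833 = 112.526 s
D = 59.2 mm = 0.0592 m;  h = 7.94 mm = 0.00794 m;  N = 28.0 rpm / 60 = 0.466667 rev/s
γ̇ = π D N / h = (π)(0.0592)(0.466667) / 0.00794 = 10.9309 s⁻¹
ΔT = η·γ̇²·t_res / (ρ·cp) = 5633 · (10.9309)² · 112.526 / (1268 · 2208) = 27.0514 K

value=27.05 K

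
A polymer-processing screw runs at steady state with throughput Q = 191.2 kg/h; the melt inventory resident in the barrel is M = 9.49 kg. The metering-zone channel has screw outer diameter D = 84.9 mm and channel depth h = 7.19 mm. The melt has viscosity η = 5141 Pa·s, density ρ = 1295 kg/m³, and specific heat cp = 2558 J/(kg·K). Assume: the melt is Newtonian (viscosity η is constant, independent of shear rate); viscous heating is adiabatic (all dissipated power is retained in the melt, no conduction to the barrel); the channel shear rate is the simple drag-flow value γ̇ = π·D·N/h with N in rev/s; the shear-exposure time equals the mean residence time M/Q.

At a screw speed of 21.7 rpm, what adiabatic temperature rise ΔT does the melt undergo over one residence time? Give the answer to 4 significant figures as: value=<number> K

Q_s = Q / 3600 = 191.2 / 3600 = 0.0531111 kg/s
t_res = M / Q_s = 9.49 ÷ 0.0531111 = 178.682 s
D = 84.9 mm = 0.0849 m;  h = 7.19 mm = 0.00719 m;  N = 21.7 rpm / 60 = 0.361667 rev/s
γ̇ = π D N / h = (π)(0.0849)(0.361667) / 0.00719 = 13.4164 s⁻¹
Adiabatic rise: ΔT = η γ̇² t_res / (ρ cp) = 5141·(13.4164)²·178.682 / (1295·2558) = 49.9152 K

value=49.92 K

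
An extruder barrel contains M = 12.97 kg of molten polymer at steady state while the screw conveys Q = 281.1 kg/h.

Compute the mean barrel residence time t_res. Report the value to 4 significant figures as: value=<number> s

Convert throughput: Q = 281.1 kg/h = 281.1/3600 = 0.0780833 kg/s
t_res = M / Q_s = 12.97 / 0.0780833 = 166.105 s

value=166.1 s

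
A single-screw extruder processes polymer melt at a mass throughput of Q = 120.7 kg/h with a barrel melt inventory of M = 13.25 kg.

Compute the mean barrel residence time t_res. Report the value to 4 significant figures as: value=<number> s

Throughput in SI: Q_s = 120.7 kg/h ÷ 3600 s/h = 0.0335278 kg/s
t_res = M / Q_s = 13.25 / 0.0335278 = 395.195 s

value=395.2 s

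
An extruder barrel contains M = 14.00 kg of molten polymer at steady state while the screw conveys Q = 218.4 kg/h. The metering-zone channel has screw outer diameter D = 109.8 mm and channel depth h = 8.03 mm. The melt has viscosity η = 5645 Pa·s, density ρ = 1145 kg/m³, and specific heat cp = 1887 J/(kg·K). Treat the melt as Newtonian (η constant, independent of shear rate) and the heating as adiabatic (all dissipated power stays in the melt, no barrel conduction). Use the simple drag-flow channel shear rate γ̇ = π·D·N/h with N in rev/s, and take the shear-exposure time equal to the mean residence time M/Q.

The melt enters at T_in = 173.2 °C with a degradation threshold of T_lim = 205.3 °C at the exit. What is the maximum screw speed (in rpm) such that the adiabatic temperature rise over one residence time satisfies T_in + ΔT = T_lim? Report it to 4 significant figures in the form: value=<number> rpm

Throughput in SI: Q_s = 218.4 kg/h ÷ 3600 s/h = 0.0606667 kg/s
t_res = M / Q_s = 14.00 / 0.0606667 = 230.769 s
Geometry in SI: D = 109.8 mm → 0.1098 m, h = 8.03 mm → 0.00803 m
ΔT_a = T_lim − T_in = 205.3 °C − 173.2 °C = 32.1 K
γ̇_max² = ΔT_a·ρ·cp / (η·t_res) = [32.1 × 1145 × 1887] / [5645 × 230.769] = 53.2403 s⁻²
Take the square root: γ̇_max = √(53.2403) = 7.2966 s⁻¹
N_max = γ̇_max·h / (π·D) = 7.2966 · 0.00803 / (π · 0.1098) = 0.169857 rev/s = 10.1914 rpm

value=10.19 rpm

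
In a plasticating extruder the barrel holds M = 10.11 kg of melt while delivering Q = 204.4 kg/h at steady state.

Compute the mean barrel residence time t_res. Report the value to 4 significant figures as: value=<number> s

Q_s = Q / 3600 = 204.4 / 3600 = 0.0567778 kg/s
t_res = M / Q_s = 10.11 ÷ 0.0567778 = 178.063 s

value=178.1 s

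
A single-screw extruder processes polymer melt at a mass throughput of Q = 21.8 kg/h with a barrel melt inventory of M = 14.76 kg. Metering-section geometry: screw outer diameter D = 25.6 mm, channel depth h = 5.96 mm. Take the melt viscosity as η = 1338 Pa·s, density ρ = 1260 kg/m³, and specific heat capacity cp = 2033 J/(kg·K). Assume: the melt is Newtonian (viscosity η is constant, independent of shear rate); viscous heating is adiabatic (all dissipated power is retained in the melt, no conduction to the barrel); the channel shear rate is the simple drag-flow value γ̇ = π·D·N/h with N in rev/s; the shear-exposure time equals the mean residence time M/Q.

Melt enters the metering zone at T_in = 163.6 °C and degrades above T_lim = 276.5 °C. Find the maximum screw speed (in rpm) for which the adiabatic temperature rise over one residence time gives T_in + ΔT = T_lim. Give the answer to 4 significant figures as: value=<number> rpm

Q_s = Q / 3600 = 21.8 / 3600 = 0.00605556 kg/s
t_res = M / Q_s = 14.76 ÷ 0.00605556 = 2437.43 s
Geometry in SI: D = 25.6 mm → 0.0256 m, h = 5.96 mm → 0.00596 m
Allowable rise: ΔT_a = T_lim − T_in = 276.5 − 163.6 = 112.9 K
γ̇_max² = ΔT_a·ρ·cp / (η·t_res) = [112.9 × 1260 × 2033] / [1338 × 2437.43] = 88.6775 s⁻²
γ̇_max = sqrt(88.6775) = 9.41687 s⁻¹
N_max = γ̇_max·h / (π·D) = 9.41687 · 0.00596 / (π · 0.0256) = 0.697852 rev/s = 41.8711 rpm

value=41.87 rpm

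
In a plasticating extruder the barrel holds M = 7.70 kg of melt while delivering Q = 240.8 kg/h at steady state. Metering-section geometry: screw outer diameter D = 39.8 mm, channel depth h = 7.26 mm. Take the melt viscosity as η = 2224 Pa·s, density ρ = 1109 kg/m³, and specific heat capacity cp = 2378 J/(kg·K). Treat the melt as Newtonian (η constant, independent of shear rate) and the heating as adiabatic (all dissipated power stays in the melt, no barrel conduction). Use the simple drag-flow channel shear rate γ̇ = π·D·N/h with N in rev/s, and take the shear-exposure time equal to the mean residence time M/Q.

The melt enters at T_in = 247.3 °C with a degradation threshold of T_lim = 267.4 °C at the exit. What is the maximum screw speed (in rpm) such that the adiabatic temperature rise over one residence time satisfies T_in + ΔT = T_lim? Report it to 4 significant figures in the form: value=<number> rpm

Q_s = Q / 3600 = 240.8 / 3600 = 0.0668889 kg/s
Mean residence time: t_res = M/Q_s = 7.70 kg / 0.0668889 kg/s = 115.116 s
Convert to metres: D = 0.0398 m, h = 0.00726 m
ΔT_a = T_lim − T_in = 267.4 − 247.3 = 20.1 K
Invert ΔT = ηγ̇²t_res/(ρcp) for γ̇: γ̇_max² = ΔT_a ρ cp / (η t_res) = 20.1·1109·2378 / (2224·115.116) = 207.047 s⁻²
γ̇_max = sqrt(207.047) = 14.3891 s⁻¹
Solve γ̇ = πDN/h for N: N_max = γ̇_max·h/(π·D) = 14.3891 × 0.00726 / (π × 0.0398) = 0.835483 rev/s = 50.129 rpm

value=50.13 rpm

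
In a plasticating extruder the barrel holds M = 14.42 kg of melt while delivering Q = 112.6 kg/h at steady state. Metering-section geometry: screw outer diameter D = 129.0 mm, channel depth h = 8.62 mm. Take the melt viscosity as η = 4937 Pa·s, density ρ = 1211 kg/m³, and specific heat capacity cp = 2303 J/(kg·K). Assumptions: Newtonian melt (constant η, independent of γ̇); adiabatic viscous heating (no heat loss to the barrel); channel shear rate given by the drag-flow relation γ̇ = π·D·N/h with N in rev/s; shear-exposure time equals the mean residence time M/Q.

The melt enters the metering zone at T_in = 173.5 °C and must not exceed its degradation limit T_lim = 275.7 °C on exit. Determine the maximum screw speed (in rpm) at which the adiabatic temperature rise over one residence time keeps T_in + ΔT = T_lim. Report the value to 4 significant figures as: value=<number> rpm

value=14.28 rpm

Q_s = Q / 3600 = 112.6 / 3600 = 0.0312778 kg/s
t_res = M / Q_s = 14.42 / 0.0312778 = 461.03 s
Geometry in SI: D = 129.0 mm → 0.129 m, h = 8.62 mm → 0.00862 m
Allowable rise: ΔT_a = T_lim − T_in = 275.7 − 173.5 = 102.2 K
Invert ΔT = ηγ̇²t_res/(ρcp) for γ̇: γ̇_max² = ΔT_a ρ cp / (η t_res) = 102.2·1211·2303 / (4937·461.03) = 125.227 s⁻²
γ̇_max = √125.227 = 11.1905 s⁻¹
N_max = γ̇_max h / (πD) = 11.1905·0.00862/(π·0.129) = 0.238021 rev/s → ×60 = 14.2813 rpm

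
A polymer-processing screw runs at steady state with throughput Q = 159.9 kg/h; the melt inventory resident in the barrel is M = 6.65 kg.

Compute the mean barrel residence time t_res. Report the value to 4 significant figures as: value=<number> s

Convert throughput: Q = 159.9 kg/h = 159.9/3600 = 0.0444167 kg/s
t_res = M / Q_s = 6.65 / 0.0444167 = 149.719 s

value=149.7 s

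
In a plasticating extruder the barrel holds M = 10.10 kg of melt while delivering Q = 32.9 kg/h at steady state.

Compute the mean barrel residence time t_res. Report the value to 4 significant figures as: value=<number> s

value=1105. s

Q_s = Q / 3600 = 32.9 / 3600 = 0.00913889 kg/s
t_res = M / Q_s = 10.10 ÷ 0.00913889 = 1105.17 s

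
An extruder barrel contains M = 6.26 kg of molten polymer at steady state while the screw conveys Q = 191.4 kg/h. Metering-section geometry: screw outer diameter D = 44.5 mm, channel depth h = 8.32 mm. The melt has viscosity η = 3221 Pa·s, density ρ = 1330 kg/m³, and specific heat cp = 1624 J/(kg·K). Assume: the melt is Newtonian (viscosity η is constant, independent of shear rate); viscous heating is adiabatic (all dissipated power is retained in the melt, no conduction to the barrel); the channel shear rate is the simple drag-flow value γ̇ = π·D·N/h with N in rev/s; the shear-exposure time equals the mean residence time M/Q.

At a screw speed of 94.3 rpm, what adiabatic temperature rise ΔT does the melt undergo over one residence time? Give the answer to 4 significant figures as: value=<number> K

Q_s = Q / 3600 = 191.4 / 3600 = 0.0531667 kg/s
Mean residence time: t_res = M/Q_s = 6.26 kg / 0.0531667 kg/s = 117.743 s
Convert to SI: D = 0.0445 m, h = 0.00832 m, N = 94.3/60 = 1.57167 rev/s
Shear rate: γ̇ = πDN/h = π·0.0445·1.57167/0.00832 = 26.4087 s⁻¹
ΔT = η·γ̇²·t_res / (ρ·cp) = 3221 · (26.4087)² · 117.743 / (1330 · 1624) = 122.457 K

value=122.5 K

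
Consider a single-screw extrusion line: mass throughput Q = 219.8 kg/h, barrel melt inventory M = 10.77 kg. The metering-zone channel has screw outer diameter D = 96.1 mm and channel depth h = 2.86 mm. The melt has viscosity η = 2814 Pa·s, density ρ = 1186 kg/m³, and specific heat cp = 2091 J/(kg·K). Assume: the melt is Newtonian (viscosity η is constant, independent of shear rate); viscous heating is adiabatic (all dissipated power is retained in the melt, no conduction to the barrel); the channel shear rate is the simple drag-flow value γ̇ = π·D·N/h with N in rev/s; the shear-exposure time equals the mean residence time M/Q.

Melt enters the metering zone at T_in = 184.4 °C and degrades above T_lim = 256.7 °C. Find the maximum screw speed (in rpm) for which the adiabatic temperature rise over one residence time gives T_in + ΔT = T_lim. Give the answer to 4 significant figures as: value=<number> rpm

Throughput in SI: Q_s = 219.8 kg/h ÷ 3600 s/h = 0.0610556 kg/s
t_res = M / Q_s = 10.77 / 0.0610556 = 176.397 s
Geometry in SI: D = 96.1 mm → 0.0961 m, h = 2.86 mm → 0.00286 m
ΔT_a = T_lim − T_in = 256.7 − 184.4 = 72.3 K
γ̇_max² = ΔT_a·ρ·cp/(η·t_res) = 72.3·1186·2091/(2814·176.397) = 361.212 s⁻²
γ̇_max = sqrt(361.212) = 19.0056 s⁻¹
Solve γ̇ = πDN/h for N: N_max = γ̇_max·h/(π·D) = 19.0056 × 0.00286 / (π × 0.0961) = 0.180042 rev/s = 10.8025 rpm

value=10.80 rpm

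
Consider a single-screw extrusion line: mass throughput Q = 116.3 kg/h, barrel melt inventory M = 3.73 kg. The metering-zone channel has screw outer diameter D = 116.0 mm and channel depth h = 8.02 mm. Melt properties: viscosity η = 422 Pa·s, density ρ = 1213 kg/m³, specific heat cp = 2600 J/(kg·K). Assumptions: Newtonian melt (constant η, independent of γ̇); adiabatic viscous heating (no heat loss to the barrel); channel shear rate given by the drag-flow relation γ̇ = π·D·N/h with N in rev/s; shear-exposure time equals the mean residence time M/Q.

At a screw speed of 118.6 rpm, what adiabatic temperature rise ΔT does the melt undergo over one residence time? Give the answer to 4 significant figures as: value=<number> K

Throughput in SI: Q_s = 116.3 kg/h ÷ 3600 s/h = 0.0323056 kg/s
t_res = M / Q_s = 3.73 / 0.0323056 = 115.46 s
D = 116.0 mm = 0.116 m;  h = 8.02 mm = 0.00802 m;  N = 118.6 rpm / 60 = 1.97667 rev/s
Shear rate: γ̇ = πDN/h = π·0.116·1.97667/0.00802 = 89.8187 s⁻¹
Adiabatic rise: ΔT = η γ̇² t_res / (ρ cp) = 422·(89.8187)²·115.46 / (1213·2600) = 124.636 K

value=124.6 K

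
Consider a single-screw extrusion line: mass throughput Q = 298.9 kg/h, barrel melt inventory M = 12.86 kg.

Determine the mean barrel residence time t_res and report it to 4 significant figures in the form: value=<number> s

value=154.9 s

Throughput in SI: Q_s = 298.9 kg/h ÷ 3600 s/h = 0.0830278 kg/s
Mean residence time: t_res = M/Q_s = 12.86 kg / 0.0830278 kg/s = 154.888 s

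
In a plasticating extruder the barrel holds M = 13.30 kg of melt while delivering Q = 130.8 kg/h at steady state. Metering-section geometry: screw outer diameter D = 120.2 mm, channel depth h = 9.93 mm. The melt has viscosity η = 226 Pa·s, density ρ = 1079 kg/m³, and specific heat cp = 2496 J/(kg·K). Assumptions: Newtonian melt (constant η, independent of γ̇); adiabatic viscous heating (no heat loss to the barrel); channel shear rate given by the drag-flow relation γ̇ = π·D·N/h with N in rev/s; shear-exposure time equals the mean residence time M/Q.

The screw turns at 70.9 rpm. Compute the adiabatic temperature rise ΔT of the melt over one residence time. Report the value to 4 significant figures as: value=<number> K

Q_s = Q / 3600 = 130.8 / 3600 = 0.0363333 kg/s
t_res = M / Q_s = 13.30 ÷ 0.0363333 = 366.055 s
Convert to SI: D = 0.1202 m, h = 0.00993 m, N = 70.9/60 = 1.18167 rev/s
γ̇ = π·D·N / h = π · 0.1202 · 1.18167 / 0.00993 = 44.9366 s⁻¹
ΔT = η·γ̇²·t_res/(ρ·cp) = [226 × 44.9366² × 366.055] / [1079 × 2496] = 62.0282 K

value=62.03 K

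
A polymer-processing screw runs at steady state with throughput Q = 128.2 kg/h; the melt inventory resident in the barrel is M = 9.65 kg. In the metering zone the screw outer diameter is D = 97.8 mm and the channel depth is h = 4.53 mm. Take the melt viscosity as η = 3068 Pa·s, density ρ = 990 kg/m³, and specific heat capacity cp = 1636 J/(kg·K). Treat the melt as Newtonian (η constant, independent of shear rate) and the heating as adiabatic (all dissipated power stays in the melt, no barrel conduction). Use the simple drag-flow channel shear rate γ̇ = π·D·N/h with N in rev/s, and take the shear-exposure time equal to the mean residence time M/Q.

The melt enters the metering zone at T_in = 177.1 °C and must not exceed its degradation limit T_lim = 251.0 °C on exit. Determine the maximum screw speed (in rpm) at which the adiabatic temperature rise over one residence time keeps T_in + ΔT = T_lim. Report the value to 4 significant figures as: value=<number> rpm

value=10.61 rpm

Convert throughput: Q = 128.2 kg/h = 128.2/3600 = 0.0356111 kg/s
Mean residence time: t_res = M/Q_s = 9.65 kg / 0.0356111 kg/s = 270.983 s
Convert to metres: D = 0.0978 m, h = 0.00453 m
ΔT_a = T_lim − T_in = 251.0 − 177.1 = 73.9 K
γ̇_max² = ΔT_a·ρ·cp/(η·t_res) = 73.9·990·1636/(3068·270.983) = 143.968 s⁻²
γ̇_max = √143.968 = 11.9987 s⁻¹
N_max = γ̇_max·h / (π·D) = 11.9987 · 0.00453 / (π · 0.0978) = 0.176906 rev/s = 10.6144 rpm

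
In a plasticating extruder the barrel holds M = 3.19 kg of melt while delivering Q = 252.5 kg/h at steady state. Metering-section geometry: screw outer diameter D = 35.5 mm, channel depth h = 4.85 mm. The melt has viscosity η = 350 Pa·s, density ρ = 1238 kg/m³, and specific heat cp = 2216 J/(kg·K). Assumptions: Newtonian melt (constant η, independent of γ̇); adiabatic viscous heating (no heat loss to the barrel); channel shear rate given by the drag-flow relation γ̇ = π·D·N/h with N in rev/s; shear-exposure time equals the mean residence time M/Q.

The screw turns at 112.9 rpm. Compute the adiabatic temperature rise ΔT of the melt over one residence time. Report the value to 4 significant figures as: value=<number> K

value=10.86 K

Throughput in SI: Q_s = 252.5 kg/h ÷ 3600 s/h = 0.0701389 kg/s
t_res = M / Q_s = 3.19 ÷ 0.0701389 = 45.4812 s
Geometry in metres: D = 35.5 mm → 0.0355 m, h = 4.85 mm → 0.00485 m; screw speed N = 112.9 rpm = 1.88167 rev/s
γ̇ = π D N / h = (π)(0.0355)(1.88167) / 0.00485 = 43.2692 s⁻¹
ΔT = η·γ̇²·t_res/(ρ·cp) = [350 × 43.2692² × 45.4812] / [1238 × 2216] = 10.8635 K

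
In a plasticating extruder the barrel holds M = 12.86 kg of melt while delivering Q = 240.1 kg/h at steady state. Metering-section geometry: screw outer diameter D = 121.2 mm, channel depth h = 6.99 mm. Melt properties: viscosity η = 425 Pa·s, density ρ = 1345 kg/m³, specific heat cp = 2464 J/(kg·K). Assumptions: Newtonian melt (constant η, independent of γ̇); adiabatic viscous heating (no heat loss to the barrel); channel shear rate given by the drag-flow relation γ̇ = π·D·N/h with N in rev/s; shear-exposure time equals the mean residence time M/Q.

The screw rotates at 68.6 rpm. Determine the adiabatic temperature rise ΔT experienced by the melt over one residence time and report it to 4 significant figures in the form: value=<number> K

Throughput in SI: Q_s = 240.1 kg/h ÷ 3600 s/h = 0.0666944 kg/s
t_res = M / Q_s = 12.86 ÷ 0.0666944 = 192.82 s
D = 121.2 mm = 0.1212 m;  h = 6.99 mm = 0.00699 m;  N = 68.6 rpm / 60 = 1.14333 rev/s
γ̇ = π·D·N / h = π · 0.1212 · 1.14333 / 0.00699 = 62.2799 s⁻¹
ΔT = η·γ̇²·t_res / (ρ·cp) = 425 · (62.2799)² · 192.82 / (1345 · 2464) = 95.9121 K

value=95.91 K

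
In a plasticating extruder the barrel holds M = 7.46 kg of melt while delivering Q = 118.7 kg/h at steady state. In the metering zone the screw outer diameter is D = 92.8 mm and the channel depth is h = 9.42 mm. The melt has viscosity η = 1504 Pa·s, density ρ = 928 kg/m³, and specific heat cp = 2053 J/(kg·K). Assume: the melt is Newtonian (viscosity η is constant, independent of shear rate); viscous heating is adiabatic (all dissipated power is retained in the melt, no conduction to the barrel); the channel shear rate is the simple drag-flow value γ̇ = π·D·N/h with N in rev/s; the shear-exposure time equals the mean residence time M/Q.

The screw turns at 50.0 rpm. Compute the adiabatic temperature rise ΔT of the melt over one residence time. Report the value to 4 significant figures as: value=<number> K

value=118.8 K

Throughput in SI: Q_s = 118.7 kg/h ÷ 3600 s/h = 0.0329722 kg/s
t_res = M / Q_s = 7.46 / 0.0329722 = 226.251 s
Geometry in metres: D = 92.8 mm → 0.0928 m, h = 9.42 mm → 0.00942 m; screw speed N = 50.0 rpm = 0.833333 rev/s
γ̇ = π D N / h = (π)(0.0928)(0.833333) / 0.00942 = 25.7909 s⁻¹
Adiabatic rise: ΔT = η γ̇² t_res / (ρ cp) = 1504·(25.7909)²·226.251 / (928·2053) = 118.805 K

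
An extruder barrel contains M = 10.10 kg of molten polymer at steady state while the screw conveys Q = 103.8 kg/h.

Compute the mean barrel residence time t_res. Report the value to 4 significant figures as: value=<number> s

Q_s = Q / 3600 = 103.8 / 3600 = 0.0288333 kg/s
t_res = M / Q_s = 10.10 ÷ 0.0288333 = 350.289 s

value=350.3 s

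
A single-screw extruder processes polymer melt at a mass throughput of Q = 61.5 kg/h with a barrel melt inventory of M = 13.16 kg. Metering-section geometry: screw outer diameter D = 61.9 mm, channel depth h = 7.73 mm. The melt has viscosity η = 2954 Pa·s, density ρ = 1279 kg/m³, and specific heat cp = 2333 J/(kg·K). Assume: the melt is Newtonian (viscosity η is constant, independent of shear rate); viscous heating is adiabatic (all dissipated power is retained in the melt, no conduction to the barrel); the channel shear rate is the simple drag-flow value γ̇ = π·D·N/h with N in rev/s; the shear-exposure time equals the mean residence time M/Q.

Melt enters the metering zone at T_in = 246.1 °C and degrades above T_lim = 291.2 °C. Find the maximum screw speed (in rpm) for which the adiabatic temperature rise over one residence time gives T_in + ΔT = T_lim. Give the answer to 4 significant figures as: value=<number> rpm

Convert throughput: Q = 61.5 kg/h = 61.5/3600 = 0.0170833 kg/s
Mean residence time: t_res = M/Q_s = 13.16 kg / 0.0170833 kg/s = 770.341 s
D = 61.9 mm = 0.0619 m;  h = 7.73 mm = 0.00773 m
ΔT_a = T_lim − T_in = 291.2 °C − 246.1 °C = 45.1 K
γ̇_max² = ΔT_a·ρ·cp/(η·t_res) = 45.1·1279·2333/(2954·770.341) = 59.1382 s⁻²
γ̇_max = sqrt(59.1382) = 7.69014 s⁻¹
Solve γ̇ = πDN/h for N: N_max = γ̇_max·h/(π·D) = 7.69014 × 0.00773 / (π × 0.0619) = 0.305684 rev/s = 18.3411 rpm

value=18.34 rpm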